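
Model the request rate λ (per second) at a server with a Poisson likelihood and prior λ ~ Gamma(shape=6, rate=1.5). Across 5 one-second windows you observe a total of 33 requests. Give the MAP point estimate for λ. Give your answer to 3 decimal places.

λ̂_MAP = 5.846

Σxᵢ = 33, n = 5.
Posterior ∝ λ^5e^(−1.5λ) · λ^33e^(−5λ) = λ^38e^(−6.5λ), i.e. Gamma(shape=39, rate=6.5).
The mode of a Gamma(a, b) with a ≥ 1 (shape–rate) is (a−1)/b = 38/6.5 ≈ 5.846.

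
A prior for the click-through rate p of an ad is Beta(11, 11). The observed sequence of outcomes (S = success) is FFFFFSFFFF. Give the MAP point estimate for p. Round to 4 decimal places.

Prior: Beta(11, 11).
Data: 1 success in 10 trials (from the sequence). The binomial likelihood contributes p(1−p)^9, so the posterior is Beta(11+1, 11+9) = Beta(12, 20).
For Beta(a, b) with a, b > 1 the mode is (a−1)/(a+b−2) = 11/30 ≈ 0.3667.

p̂_MAP = 0.3667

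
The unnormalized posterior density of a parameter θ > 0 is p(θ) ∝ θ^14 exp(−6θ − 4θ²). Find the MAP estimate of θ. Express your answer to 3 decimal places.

θ̂_MAP = 1.000

ℓ'(θ) = 14/θ − 6 − 8θ. Setting this to zero and multiplying by θ: 8θ² + 6θ − 14 = 0.
θ = (−6 + √(6² + 4·8·14)) / (2·8) = (−6 + √484) / 16 = (−6 + 22)/16 = 1.
ℓ''(θ) = −14/θ² − 8 < 0, confirming a maximum.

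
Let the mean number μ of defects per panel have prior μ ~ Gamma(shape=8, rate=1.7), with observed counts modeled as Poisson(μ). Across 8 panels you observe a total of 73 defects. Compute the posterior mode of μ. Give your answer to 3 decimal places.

μ̂_MAP = 8.247

Σxᵢ = 73, n = 8.
Posterior ∝ μ^7e^(−1.7μ) · μ^73e^(−8μ) = μ^80e^(−9.7μ), i.e. Gamma(shape=81, rate=9.7).
The mode of a Gamma(a, b) with a ≥ 1 (shape–rate) is (a−1)/b = 80/9.7 ≈ 8.247.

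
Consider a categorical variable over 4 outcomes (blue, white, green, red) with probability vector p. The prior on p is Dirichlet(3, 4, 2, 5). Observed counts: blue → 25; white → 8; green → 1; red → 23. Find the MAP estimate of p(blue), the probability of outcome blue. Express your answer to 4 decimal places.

MAP estimate of p(blue) = 0.4030

The posterior is Dirichlet(αᵢ + nᵢ) = Dirichlet(28, 12, 3, 28).
For a Dirichlet(a₁,…,a_K) with all aᵢ > 1, the mode has j-th component (aⱼ − 1)/(Σaᵢ − K).
Here Σaᵢ = 71 and K = 4, so p(blue) = (28 − 1)/(71 − 4) = 27/67 ≈ 0.4030.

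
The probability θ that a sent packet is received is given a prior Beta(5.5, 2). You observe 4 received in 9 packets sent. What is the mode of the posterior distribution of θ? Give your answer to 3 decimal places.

Prior: Beta(5.5, 2).
Data: 4 successes in 9 trials. The binomial likelihood contributes θ^4(1−θ)^5, so the posterior is Beta(5.5+4, 2+5) = Beta(9.5, 7).
For Beta(a, b) with a, b > 1 the mode is (a−1)/(a+b−2) = 8.5/14.5 ≈ 0.586.

θ̂_MAP = 0.586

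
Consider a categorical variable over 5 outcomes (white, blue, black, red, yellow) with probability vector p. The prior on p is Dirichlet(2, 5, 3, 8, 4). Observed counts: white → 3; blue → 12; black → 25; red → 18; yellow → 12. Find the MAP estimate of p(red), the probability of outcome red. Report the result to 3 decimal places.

MAP estimate of p(red) = 0.287

The posterior is Dirichlet(αᵢ + nᵢ) = Dirichlet(5, 17, 28, 26, 16).
For a Dirichlet(a₁,…,a_K) with all aᵢ > 1, the mode has j-th component (aⱼ − 1)/(Σaᵢ − K).
Here Σaᵢ = 92 and K = 5, so p(red) = (26 − 1)/(92 − 5) = 25/87 ≈ 0.287.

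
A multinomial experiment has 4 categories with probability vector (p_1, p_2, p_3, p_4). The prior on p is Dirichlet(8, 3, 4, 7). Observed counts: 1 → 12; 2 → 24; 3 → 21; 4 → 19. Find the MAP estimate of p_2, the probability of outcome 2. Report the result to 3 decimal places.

MAP estimate: 0.277

The posterior is Dirichlet(αᵢ + nᵢ) = Dirichlet(20, 27, 25, 26).
For a Dirichlet(a₁,…,a_K) with all aᵢ > 1, the mode has j-th component (aⱼ − 1)/(Σaᵢ − K).
Here Σaᵢ = 98 and K = 4, so p_2 = (27 − 1)/(98 − 4) = 26/94 ≈ 0.277.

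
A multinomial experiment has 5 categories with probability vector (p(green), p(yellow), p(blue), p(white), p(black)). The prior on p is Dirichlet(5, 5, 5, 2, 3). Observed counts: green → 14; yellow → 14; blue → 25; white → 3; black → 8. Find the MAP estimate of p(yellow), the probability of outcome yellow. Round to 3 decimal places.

MAP estimate of p(yellow) = 0.228

The posterior is Dirichlet(αᵢ + nᵢ) = Dirichlet(19, 19, 30, 5, 11).
For a Dirichlet(a₁,…,a_K) with all aᵢ > 1, the mode has j-th component (aⱼ − 1)/(Σaᵢ − K).
Here Σaᵢ = 84 and K = 5, so p(yellow) = (19 − 1)/(84 − 5) = 18/79 ≈ 0.228.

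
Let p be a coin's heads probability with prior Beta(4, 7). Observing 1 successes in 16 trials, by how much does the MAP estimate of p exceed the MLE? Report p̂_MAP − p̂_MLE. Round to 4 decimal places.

MAP − MLE = 0.0975

Posterior is Beta(5, 22); MAP = (5−1)/(27−2) = 4/25 ≈ 0.16000.
MLE ignores the prior: p̂_MLE = k/n = 1/16 ≈ 0.06250.
Difference = 4/25 − 1/16 = 39/400 ≈ 0.0975.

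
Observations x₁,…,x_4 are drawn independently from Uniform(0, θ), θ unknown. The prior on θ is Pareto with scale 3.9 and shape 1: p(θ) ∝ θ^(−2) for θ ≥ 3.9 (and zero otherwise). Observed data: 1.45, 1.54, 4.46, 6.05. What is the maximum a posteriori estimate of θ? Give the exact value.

The Uniform(0, θ) likelihood is θ^(−n) for θ ≥ max(xᵢ), zero otherwise. Here max(xᵢ) = 6.05.
Posterior ∝ θ^(−2) · θ^(−4) = θ^(−6) on θ ≥ max(3.9, 6.05) = 6.05.
This density is strictly decreasing in θ, so the posterior mode lies at the lower boundary of the support.

θ̂_MAP = 6.05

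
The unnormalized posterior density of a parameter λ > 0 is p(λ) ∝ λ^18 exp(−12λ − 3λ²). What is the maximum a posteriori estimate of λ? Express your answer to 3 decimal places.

λ̂_MAP = 1.000

ℓ'(λ) = 18/λ − 12 − 6λ. Setting this to zero and multiplying by λ: 6λ² + 12λ − 18 = 0.
λ = (−12 + √(12² + 4·6·18)) / (2·6) = (−12 + √576) / 12 = (−12 + 24)/12 = 1.
ℓ''(λ) = −18/λ² − 6 < 0, confirming a maximum.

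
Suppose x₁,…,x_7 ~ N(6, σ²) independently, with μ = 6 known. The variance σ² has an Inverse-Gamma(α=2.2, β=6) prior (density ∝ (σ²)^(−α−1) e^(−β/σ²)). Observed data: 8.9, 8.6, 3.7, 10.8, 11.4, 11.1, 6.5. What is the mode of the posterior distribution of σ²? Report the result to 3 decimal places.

σ̂²_MAP = 8.278

Sum of squared deviations about the known mean: SS = (8.9−6)² + (8.6−6)² + (3.7−6)² + (10.8−6)² + (11.4−6)² + (11.1−6)² + (6.5−6)² = 98.92.
The Normal likelihood contributes (σ²)^(−n/2) exp(−SS/(2σ²)), so the posterior is Inverse-Gamma(α + n/2, β + SS/2) = Inverse-Gamma(5.7, 55.46).
The mode of Inverse-Gamma(a, b) is b/(a+1) = 55.46/6.7 ≈ 8.278.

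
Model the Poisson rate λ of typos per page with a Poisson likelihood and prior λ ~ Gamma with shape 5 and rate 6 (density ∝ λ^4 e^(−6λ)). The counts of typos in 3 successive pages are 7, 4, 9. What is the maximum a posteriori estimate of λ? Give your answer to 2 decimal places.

Σxᵢ = 7+4+9 = 20, with n = 3.
Posterior ∝ λ^4e^(−6λ) · λ^20e^(−3λ) = λ^24e^(−9λ), i.e. Gamma(shape=25, rate=9).
The mode of a Gamma(a, b) with a ≥ 1 (shape–rate) is (a−1)/b = 24/9 ≈ 2.67.

λ̂_MAP = 2.67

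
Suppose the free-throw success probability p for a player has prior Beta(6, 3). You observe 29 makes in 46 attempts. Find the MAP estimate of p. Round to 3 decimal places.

Prior: Beta(6, 3).
Data: 29 successes in 46 trials. The binomial likelihood contributes p^29(1−p)^17, so the posterior is Beta(6+29, 3+17) = Beta(35, 20).
For Beta(a, b) with a, b > 1 the mode is (a−1)/(a+b−2) = 34/53 ≈ 0.642.

p̂_MAP = 0.642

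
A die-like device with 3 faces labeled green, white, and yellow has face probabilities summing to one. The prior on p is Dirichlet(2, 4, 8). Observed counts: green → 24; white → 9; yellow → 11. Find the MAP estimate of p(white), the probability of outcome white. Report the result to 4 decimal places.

The posterior is Dirichlet(αᵢ + nᵢ) = Dirichlet(26, 13, 19).
For a Dirichlet(a₁,…,a_K) with all aᵢ > 1, the mode has j-th component (aⱼ − 1)/(Σaᵢ − K).
Here Σaᵢ = 58 and K = 3, so p(white) = (13 − 1)/(58 − 3) = 12/55 ≈ 0.2182.

MAP estimate of p(white) = 0.2182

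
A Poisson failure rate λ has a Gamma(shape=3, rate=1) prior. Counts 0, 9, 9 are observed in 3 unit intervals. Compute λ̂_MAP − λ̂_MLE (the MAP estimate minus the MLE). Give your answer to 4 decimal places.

MAP − MLE = -1.0000

Σxᵢ = 18. Posterior is Gamma(21, 4); MAP = (21−1)/4 = 20/4 ≈ 5.00000.
MLE = x̄ = 18/3 ≈ 6.00000.
Difference = 20/4 − 18/3 = -1 ≈ -1.0000.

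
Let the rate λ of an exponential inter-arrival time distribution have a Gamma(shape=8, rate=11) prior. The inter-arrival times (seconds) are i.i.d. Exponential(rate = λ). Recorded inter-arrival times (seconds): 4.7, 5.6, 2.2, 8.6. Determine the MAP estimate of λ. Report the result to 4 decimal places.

λ̂_MAP = 0.3427

The Exponential(rate=λ) likelihood is ∝ λ^n e^(−λΣtᵢ). Here n = 4 and Σtᵢ = 4.7 + 5.6 + 2.2 + 8.6 = 21.1.
Posterior ∝ λ^7e^(−11λ) · λ^4e^(−21.1λ) = λ^11e^(−32.1λ), i.e. Gamma(12, 32.1).
Mode = (a−1)/b = 11/32.1 ≈ 0.3427.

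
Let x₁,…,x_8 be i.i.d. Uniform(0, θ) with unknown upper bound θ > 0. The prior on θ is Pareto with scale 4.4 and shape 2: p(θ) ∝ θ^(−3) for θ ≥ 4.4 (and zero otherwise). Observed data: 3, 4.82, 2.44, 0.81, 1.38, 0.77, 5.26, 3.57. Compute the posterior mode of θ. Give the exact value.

The Uniform(0, θ) likelihood is θ^(−n) for θ ≥ max(xᵢ), zero otherwise. Here max(xᵢ) = 5.26.
Posterior ∝ θ^(−3) · θ^(−8) = θ^(−11) on θ ≥ max(4.4, 5.26) = 5.26.
This density is strictly decreasing in θ, so the posterior mode lies at the lower boundary of the support.

θ̂_MAP = 5.26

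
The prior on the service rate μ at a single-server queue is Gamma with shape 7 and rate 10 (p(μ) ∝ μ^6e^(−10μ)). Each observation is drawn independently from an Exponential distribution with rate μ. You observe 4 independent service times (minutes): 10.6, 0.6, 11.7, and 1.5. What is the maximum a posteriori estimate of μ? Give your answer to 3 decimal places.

The Exponential(rate=μ) likelihood is ∝ μ^n e^(−μΣtᵢ). Here n = 4 and Σtᵢ = 10.6 + 0.6 + 11.7 + 1.5 = 24.4.
Posterior ∝ μ^6e^(−10μ) · μ^4e^(−24.4μ) = μ^10e^(−34.4μ), i.e. Gamma(11, 34.4).
Mode = (a−1)/b = 10/34.4 ≈ 0.291.

μ̂_MAP = 0.291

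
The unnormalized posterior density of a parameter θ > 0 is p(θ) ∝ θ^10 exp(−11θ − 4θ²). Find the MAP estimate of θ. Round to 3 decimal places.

ℓ'(θ) = 10/θ − 11 − 8θ. Setting this to zero and multiplying by θ: 8θ² + 11θ − 10 = 0.
θ = (−11 + √(11² + 4·8·10)) / (2·8) = (−11 + √441) / 16 = (−11 + 21)/16 = 5/8.
ℓ''(θ) = −10/θ² − 8 < 0, confirming a maximum.

θ̂_MAP = 0.625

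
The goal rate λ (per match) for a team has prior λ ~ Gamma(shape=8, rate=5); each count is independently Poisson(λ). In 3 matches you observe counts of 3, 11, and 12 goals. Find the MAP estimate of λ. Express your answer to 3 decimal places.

Σxᵢ = 3+11+12 = 26, with n = 3.
Posterior ∝ λ^7e^(−5λ) · λ^26e^(−3λ) = λ^33e^(−8λ), i.e. Gamma(shape=34, rate=8).
The mode of a Gamma(a, b) with a ≥ 1 (shape–rate) is (a−1)/b = 33/8 ≈ 4.125.

λ̂_MAP = 4.125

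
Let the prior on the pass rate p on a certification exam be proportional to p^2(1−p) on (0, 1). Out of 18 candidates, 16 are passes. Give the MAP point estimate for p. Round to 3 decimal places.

p̂_MAP = 0.857

The prior density ∝ p^2(1−p)^1 is the kernel of Beta(3, 2).
Data: 16 successes in 18 trials. The binomial likelihood contributes p^16(1−p)^2, so the posterior is Beta(3+16, 2+2) = Beta(19, 4).
For Beta(a, b) with a, b > 1 the mode is (a−1)/(a+b−2) = 18/21 ≈ 0.857.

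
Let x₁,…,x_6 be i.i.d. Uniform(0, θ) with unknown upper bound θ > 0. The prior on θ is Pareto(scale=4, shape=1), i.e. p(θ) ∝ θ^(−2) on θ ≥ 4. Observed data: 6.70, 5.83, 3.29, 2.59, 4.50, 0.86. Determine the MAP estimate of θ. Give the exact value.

θ̂_MAP = 6.70

The Uniform(0, θ) likelihood is θ^(−n) for θ ≥ max(xᵢ), zero otherwise. Here max(xᵢ) = 6.70.
Posterior ∝ θ^(−2) · θ^(−6) = θ^(−8) on θ ≥ max(4, 6.70) = 6.70.
This density is strictly decreasing in θ, so the posterior mode lies at the lower boundary of the support.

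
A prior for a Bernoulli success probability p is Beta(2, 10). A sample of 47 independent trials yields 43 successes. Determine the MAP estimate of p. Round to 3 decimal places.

p̂_MAP = 0.772

Prior: Beta(2, 10).
Data: 43 successes in 47 trials. The binomial likelihood contributes p^43(1−p)^4, so the posterior is Beta(2+43, 10+4) = Beta(45, 14).
For Beta(a, b) with a, b > 1 the mode is (a−1)/(a+b−2) = 44/57 ≈ 0.772.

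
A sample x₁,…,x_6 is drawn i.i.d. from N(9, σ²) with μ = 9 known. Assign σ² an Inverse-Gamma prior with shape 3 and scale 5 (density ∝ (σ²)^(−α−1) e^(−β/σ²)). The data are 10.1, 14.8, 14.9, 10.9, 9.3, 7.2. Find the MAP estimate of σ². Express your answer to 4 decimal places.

Sum of squared deviations about the known mean: SS = (10.1−9)² + (14.8−9)² + (14.9−9)² + (10.9−9)² + (9.3−9)² + (7.2−9)² = 76.6.
The Normal likelihood contributes (σ²)^(−n/2) exp(−SS/(2σ²)), so the posterior is Inverse-Gamma(α + n/2, β + SS/2) = Inverse-Gamma(6, 43.3).
The mode of Inverse-Gamma(a, b) is b/(a+1) = 43.3/7 ≈ 6.1857.

σ̂²_MAP = 6.1857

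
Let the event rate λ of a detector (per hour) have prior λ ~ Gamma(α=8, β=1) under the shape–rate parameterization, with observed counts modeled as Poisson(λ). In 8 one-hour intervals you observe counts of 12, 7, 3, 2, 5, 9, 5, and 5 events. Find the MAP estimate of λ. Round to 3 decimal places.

λ̂_MAP = 6.111

Σxᵢ = 12+7+3+2+5+9+5+5 = 48, with n = 8.
Posterior ∝ λ^7e^(−1λ) · λ^48e^(−8λ) = λ^55e^(−9λ), i.e. Gamma(shape=56, rate=9).
The mode of a Gamma(a, b) with a ≥ 1 (shape–rate) is (a−1)/b = 55/9 ≈ 6.111.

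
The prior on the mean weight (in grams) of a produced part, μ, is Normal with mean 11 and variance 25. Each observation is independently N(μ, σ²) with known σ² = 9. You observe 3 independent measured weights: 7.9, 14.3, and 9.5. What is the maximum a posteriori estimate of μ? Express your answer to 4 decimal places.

μ̂_MAP = 10.6131

n = 3; x̄ = (7.9 + 14.3 + 9.5)/3 = 31.7/3 = 317/30 ≈ 10.5667.
For a Normal prior and Normal likelihood with known variance, the posterior is Normal; its mode equals its mean, the precision-weighted average.
Prior precision 1/σ₀² = 1/25 = 0.04; data precision n/σ² = 3/9 = 1/3.
μ̂ = (0.04·11 + (1/3)·(317/30)) / (0.04 + 1/3) = (1783/450)/(28/75) = 1783/168 ≈ 10.6131.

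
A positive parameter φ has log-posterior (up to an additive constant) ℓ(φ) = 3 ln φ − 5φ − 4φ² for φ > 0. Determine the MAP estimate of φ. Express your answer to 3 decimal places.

ℓ'(φ) = 3/φ − 5 − 8φ. Setting this to zero and multiplying by φ: 8φ² + 5φ − 3 = 0.
φ = (−5 + √(5² + 4·8·3)) / (2·8) = (−5 + √121) / 16 = (−5 + 11)/16 = 3/8.
ℓ''(φ) = −3/φ² − 8 < 0, confirming a maximum.

φ̂_MAP = 0.375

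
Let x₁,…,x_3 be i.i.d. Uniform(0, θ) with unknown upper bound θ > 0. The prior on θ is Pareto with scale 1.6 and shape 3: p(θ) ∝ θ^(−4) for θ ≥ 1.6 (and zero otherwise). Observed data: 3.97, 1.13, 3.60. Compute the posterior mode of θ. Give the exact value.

θ̂_MAP = 3.97

The Uniform(0, θ) likelihood is θ^(−n) for θ ≥ max(xᵢ), zero otherwise. Here max(xᵢ) = 3.97.
Posterior ∝ θ^(−4) · θ^(−3) = θ^(−7) on θ ≥ max(1.6, 3.97) = 3.97.
This density is strictly decreasing in θ, so the posterior mode lies at the lower boundary of the support.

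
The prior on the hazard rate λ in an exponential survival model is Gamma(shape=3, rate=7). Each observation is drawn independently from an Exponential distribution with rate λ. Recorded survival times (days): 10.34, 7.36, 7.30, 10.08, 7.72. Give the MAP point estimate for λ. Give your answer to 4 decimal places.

The Exponential(rate=λ) likelihood is ∝ λ^n e^(−λΣtᵢ). Here n = 5 and Σtᵢ = 10.34 + 7.36 + 7.30 + 10.08 + 7.72 = 42.80.
Posterior ∝ λ^2e^(−7λ) · λ^5e^(−42.80λ) = λ^7e^(−49.80λ), i.e. Gamma(8, 49.80).
Mode = (a−1)/b = 7/49.80 ≈ 0.1406.

λ̂_MAP = 0.1406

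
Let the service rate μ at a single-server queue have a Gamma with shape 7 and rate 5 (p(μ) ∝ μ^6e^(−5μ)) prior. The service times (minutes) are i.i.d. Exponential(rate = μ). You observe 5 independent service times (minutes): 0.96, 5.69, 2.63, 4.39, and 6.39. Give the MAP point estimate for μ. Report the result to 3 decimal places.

The Exponential(rate=μ) likelihood is ∝ μ^n e^(−μΣtᵢ). Here n = 5 and Σtᵢ = 0.96 + 5.69 + 2.63 + 4.39 + 6.39 = 20.06.
Posterior ∝ μ^6e^(−5μ) · μ^5e^(−20.06μ) = μ^11e^(−25.06μ), i.e. Gamma(12, 25.06).
Mode = (a−1)/b = 11/25.06 ≈ 0.439.

μ̂_MAP = 0.439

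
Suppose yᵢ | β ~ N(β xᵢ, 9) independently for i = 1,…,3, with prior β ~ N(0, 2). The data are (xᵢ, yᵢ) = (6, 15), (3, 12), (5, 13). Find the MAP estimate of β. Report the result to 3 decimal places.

β̂_MAP = 2.564

log p(β | y) = −Σ(yᵢ − βxᵢ)²/(2·9) − β²/(2·2) + const.
Setting the derivative to zero: Σxᵢ(yᵢ − βxᵢ)/9 − β/2 = 0, so β = Σxᵢyᵢ / (Σxᵢ² + σ²/τ²).
Σxᵢyᵢ = 6·15 + 3·12 + 5·13 = 191; Σxᵢ² = 70; σ²/τ² = 4.5.
β̂_MAP = 191 / (70 + 4.5) = 191/74.5 ≈ 2.564.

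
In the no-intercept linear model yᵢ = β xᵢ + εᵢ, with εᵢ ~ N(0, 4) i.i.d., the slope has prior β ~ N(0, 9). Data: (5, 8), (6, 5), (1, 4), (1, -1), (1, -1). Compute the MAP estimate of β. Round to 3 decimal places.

log p(β | y) = −Σ(yᵢ − βxᵢ)²/(2·4) − β²/(2·9) + const.
Setting the derivative to zero: Σxᵢ(yᵢ − βxᵢ)/4 − β/9 = 0, so β = Σxᵢyᵢ / (Σxᵢ² + σ²/τ²).
Σxᵢyᵢ = 5·8 + 6·5 + 1·4 + 1·(-1) + 1·(-1) = 72; Σxᵢ² = 64; σ²/τ² = 4/9.
β̂_MAP = 72 / (64 + 4/9) = 72/(580/9) = 162/145 ≈ 1.117.

β̂_MAP = 1.117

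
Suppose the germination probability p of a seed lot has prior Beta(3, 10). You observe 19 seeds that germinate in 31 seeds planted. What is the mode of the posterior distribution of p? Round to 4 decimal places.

Prior: Beta(3, 10).
Data: 19 successes in 31 trials. The binomial likelihood contributes p^19(1−p)^12, so the posterior is Beta(3+19, 10+12) = Beta(22, 22).
For Beta(a, b) with a, b > 1 the mode is (a−1)/(a+b−2) = 21/42 ≈ 0.5000.

p̂_MAP = 0.5000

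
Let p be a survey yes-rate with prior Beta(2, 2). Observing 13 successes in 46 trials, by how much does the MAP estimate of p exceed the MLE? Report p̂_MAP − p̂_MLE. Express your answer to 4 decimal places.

MAP − MLE = 0.0091

Posterior is Beta(15, 35); MAP = (15−1)/(50−2) = 14/48 ≈ 0.29167.
MLE ignores the prior: p̂_MLE = k/n = 13/46 ≈ 0.28261.
Difference = 14/48 − 13/46 = 5/552 ≈ 0.0091.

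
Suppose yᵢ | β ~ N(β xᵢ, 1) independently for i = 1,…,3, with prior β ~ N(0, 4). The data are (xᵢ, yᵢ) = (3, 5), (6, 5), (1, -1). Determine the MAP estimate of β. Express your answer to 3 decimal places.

β̂_MAP = 0.951

log p(β | y) = −Σ(yᵢ − βxᵢ)²/(2·1) − β²/(2·4) + const.
Setting the derivative to zero: Σxᵢ(yᵢ − βxᵢ)/1 − β/4 = 0, so β = Σxᵢyᵢ / (Σxᵢ² + σ²/τ²).
Σxᵢyᵢ = 3·5 + 6·5 + 1·(-1) = 44; Σxᵢ² = 46; σ²/τ² = 0.25.
β̂_MAP = 44 / (46 + 0.25) = 44/46.25 ≈ 0.951.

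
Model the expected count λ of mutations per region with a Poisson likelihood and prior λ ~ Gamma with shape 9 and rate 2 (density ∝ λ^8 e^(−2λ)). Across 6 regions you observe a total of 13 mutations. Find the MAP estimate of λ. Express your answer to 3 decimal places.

λ̂_MAP = 2.625

Σxᵢ = 13, n = 6.
Posterior ∝ λ^8e^(−2λ) · λ^13e^(−6λ) = λ^21e^(−8λ), i.e. Gamma(shape=22, rate=8).
The mode of a Gamma(a, b) with a ≥ 1 (shape–rate) is (a−1)/b = 21/8 ≈ 2.625.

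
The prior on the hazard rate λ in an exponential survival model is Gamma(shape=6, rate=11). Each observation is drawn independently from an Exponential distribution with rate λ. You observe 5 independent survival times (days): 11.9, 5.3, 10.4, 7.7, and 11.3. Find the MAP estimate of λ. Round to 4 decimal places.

The Exponential(rate=λ) likelihood is ∝ λ^n e^(−λΣtᵢ). Here n = 5 and Σtᵢ = 11.9 + 5.3 + 10.4 + 7.7 + 11.3 = 46.6.
Posterior ∝ λ^5e^(−11λ) · λ^5e^(−46.6λ) = λ^10e^(−57.6λ), i.e. Gamma(11, 57.6).
Mode = (a−1)/b = 10/57.6 ≈ 0.1736.

λ̂_MAP = 0.1736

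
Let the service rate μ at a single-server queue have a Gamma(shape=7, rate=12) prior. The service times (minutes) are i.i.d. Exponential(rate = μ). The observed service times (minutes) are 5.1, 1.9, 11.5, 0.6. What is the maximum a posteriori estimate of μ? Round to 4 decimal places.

μ̂_MAP = 0.3215

The Exponential(rate=μ) likelihood is ∝ μ^n e^(−μΣtᵢ). Here n = 4 and Σtᵢ = 5.1 + 1.9 + 11.5 + 0.6 = 19.1.
Posterior ∝ μ^6e^(−12μ) · μ^4e^(−19.1μ) = μ^10e^(−31.1μ), i.e. Gamma(11, 31.1).
Mode = (a−1)/b = 10/31.1 ≈ 0.3215.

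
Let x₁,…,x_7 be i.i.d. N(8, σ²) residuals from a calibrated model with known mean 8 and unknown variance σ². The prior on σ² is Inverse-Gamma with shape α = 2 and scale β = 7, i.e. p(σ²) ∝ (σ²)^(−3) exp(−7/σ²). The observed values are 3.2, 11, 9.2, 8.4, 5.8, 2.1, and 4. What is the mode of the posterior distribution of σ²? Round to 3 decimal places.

σ̂²_MAP = 7.945

Sum of squared deviations about the known mean: SS = (3.2−8)² + (11−8)² + (9.2−8)² + (8.4−8)² + (5.8−8)² + (2.1−8)² + (4−8)² = 89.29.
The Normal likelihood contributes (σ²)^(−n/2) exp(−SS/(2σ²)), so the posterior is Inverse-Gamma(α + n/2, β + SS/2) = Inverse-Gamma(5.5, 51.645).
The mode of Inverse-Gamma(a, b) is b/(a+1) = 51.645/6.5 ≈ 7.945.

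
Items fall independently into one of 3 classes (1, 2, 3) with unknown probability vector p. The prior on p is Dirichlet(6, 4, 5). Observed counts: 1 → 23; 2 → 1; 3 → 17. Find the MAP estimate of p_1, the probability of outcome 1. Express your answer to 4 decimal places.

The posterior is Dirichlet(αᵢ + nᵢ) = Dirichlet(29, 5, 22).
For a Dirichlet(a₁,…,a_K) with all aᵢ > 1, the mode has j-th component (aⱼ − 1)/(Σaᵢ − K).
Here Σaᵢ = 56 and K = 3, so p_1 = (29 − 1)/(56 − 3) = 28/53 ≈ 0.5283.

MAP estimate: 0.5283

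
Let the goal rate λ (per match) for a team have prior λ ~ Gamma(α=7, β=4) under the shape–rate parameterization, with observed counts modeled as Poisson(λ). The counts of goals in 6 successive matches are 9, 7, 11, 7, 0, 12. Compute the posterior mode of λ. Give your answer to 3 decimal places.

λ̂_MAP = 5.200

Σxᵢ = 9+7+11+7+0+12 = 46, with n = 6.
Posterior ∝ λ^6e^(−4λ) · λ^46e^(−6λ) = λ^52e^(−10λ), i.e. Gamma(shape=53, rate=10).
The mode of a Gamma(a, b) with a ≥ 1 (shape–rate) is (a−1)/b = 52/10 ≈ 5.200.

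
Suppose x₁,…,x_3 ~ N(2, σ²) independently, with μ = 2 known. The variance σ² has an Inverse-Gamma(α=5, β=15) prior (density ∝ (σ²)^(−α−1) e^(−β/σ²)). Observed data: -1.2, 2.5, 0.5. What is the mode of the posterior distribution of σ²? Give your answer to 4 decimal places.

σ̂²_MAP = 2.8493

Sum of squared deviations about the known mean: SS = (-1.2−2)² + (2.5−2)² + (0.5−2)² = 12.74.
The Normal likelihood contributes (σ²)^(−n/2) exp(−SS/(2σ²)), so the posterior is Inverse-Gamma(α + n/2, β + SS/2) = Inverse-Gamma(6.5, 21.37).
The mode of Inverse-Gamma(a, b) is b/(a+1) = 21.37/7.5 ≈ 2.8493.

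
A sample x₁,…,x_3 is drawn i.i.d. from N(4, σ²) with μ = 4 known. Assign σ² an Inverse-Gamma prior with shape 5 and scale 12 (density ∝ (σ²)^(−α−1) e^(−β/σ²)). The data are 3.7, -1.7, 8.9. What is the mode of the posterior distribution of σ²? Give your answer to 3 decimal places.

σ̂²_MAP = 5.373

Sum of squared deviations about the known mean: SS = (3.7−4)² + (-1.7−4)² + (8.9−4)² = 56.59.
The Normal likelihood contributes (σ²)^(−n/2) exp(−SS/(2σ²)), so the posterior is Inverse-Gamma(α + n/2, β + SS/2) = Inverse-Gamma(6.5, 40.295).
The mode of Inverse-Gamma(a, b) is b/(a+1) = 40.295/7.5 ≈ 5.373.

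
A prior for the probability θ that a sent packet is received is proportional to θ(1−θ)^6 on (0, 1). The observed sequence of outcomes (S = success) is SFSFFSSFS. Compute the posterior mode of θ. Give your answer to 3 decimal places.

θ̂_MAP = 0.375

The prior density ∝ θ(1−θ)^6 is the kernel of Beta(2, 7).
Data: 5 successes in 9 trials (from the sequence). The binomial likelihood contributes θ^5(1−θ)^4, so the posterior is Beta(2+5, 7+4) = Beta(7, 11).
For Beta(a, b) with a, b > 1 the mode is (a−1)/(a+b−2) = 6/16 ≈ 0.375.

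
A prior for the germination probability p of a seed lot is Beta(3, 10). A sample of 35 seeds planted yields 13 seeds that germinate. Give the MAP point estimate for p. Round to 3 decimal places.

Prior: Beta(3, 10).
Data: 13 successes in 35 trials. The binomial likelihood contributes p^13(1−p)^22, so the posterior is Beta(3+13, 10+22) = Beta(16, 32).
For Beta(a, b) with a, b > 1 the mode is (a−1)/(a+b−2) = 15/46 ≈ 0.326.

p̂_MAP = 0.326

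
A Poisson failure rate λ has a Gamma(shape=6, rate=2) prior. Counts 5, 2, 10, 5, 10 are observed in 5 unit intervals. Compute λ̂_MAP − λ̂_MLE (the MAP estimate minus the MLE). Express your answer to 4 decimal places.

Σxᵢ = 32. Posterior is Gamma(38, 7); MAP = (38−1)/7 = 37/7 ≈ 5.28571.
MLE = x̄ = 32/5 ≈ 6.40000.
Difference = 37/7 − 32/5 = -39/35 ≈ -1.1143.

MAP − MLE = -1.1143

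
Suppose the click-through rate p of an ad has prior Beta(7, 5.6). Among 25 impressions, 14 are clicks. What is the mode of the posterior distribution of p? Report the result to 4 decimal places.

Prior: Beta(7, 5.6).
Data: 14 successes in 25 trials. The binomial likelihood contributes p^14(1−p)^11, so the posterior is Beta(7+14, 5.6+11) = Beta(21, 16.6).
For Beta(a, b) with a, b > 1 the mode is (a−1)/(a+b−2) = 20/35.6 ≈ 0.5618.

p̂_MAP = 0.5618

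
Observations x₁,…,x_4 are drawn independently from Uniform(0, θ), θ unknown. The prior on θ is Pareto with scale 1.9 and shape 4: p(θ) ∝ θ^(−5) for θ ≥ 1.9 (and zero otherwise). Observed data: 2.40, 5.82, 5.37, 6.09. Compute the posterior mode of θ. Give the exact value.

θ̂_MAP = 6.09

The Uniform(0, θ) likelihood is θ^(−n) for θ ≥ max(xᵢ), zero otherwise. Here max(xᵢ) = 6.09.
Posterior ∝ θ^(−5) · θ^(−4) = θ^(−9) on θ ≥ max(1.9, 6.09) = 6.09.
This density is strictly decreasing in θ, so the posterior mode lies at the lower boundary of the support.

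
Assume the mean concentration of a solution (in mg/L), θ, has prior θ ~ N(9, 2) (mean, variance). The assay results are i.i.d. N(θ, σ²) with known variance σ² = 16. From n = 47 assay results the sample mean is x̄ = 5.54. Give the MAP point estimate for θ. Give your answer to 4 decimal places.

θ̂_MAP = 6.0433

n = 47, x̄ = 5.54.
For a Normal prior and Normal likelihood with known variance, the posterior is Normal; its mode equals its mean, the precision-weighted average.
Prior precision 1/σ₀² = 1/2 = 0.5; data precision n/σ² = 47/16 = 2.9375.
θ̂ = (0.5·9 + 2.9375·5.54) / (0.5 + 2.9375) = 20.77375/3.4375 = 16619/2750 ≈ 6.0433.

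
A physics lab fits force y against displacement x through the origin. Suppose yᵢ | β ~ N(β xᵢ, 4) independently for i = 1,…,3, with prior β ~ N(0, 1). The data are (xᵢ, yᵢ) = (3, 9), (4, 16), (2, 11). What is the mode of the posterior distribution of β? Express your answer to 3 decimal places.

log p(β | y) = −Σ(yᵢ − βxᵢ)²/(2·4) − β²/(2·1) + const.
Setting the derivative to zero: Σxᵢ(yᵢ − βxᵢ)/4 − β/1 = 0, so β = Σxᵢyᵢ / (Σxᵢ² + σ²/τ²).
Σxᵢyᵢ = 3·9 + 4·16 + 2·11 = 113; Σxᵢ² = 29; σ²/τ² = 4.
β̂_MAP = 113 / (29 + 4) = 113/33 ≈ 3.424.

β̂_MAP = 3.424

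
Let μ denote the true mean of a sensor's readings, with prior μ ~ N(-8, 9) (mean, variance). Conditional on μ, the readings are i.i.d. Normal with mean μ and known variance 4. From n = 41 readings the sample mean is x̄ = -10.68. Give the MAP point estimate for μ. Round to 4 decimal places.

μ̂_MAP = -10.6513

n = 41, x̄ = -10.68.
For a Normal prior and Normal likelihood with known variance, the posterior is Normal; its mode equals its mean, the precision-weighted average.
Prior precision 1/σ₀² = 1/9; data precision n/σ² = 41/4 = 10.25.
μ̂ = ((1/9)·(-8) + 10.25·(-10.68)) / (1/9 + 10.25) = (-99323/900)/(373/36) = -99323/9325 ≈ -10.6513.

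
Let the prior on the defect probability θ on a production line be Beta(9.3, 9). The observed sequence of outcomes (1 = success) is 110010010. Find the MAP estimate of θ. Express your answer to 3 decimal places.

θ̂_MAP = 0.486

Prior: Beta(9.3, 9).
Data: 4 successes in 9 trials (from the sequence). The binomial likelihood contributes θ^4(1−θ)^5, so the posterior is Beta(9.3+4, 9+5) = Beta(13.3, 14).
For Beta(a, b) with a, b > 1 the mode is (a−1)/(a+b−2) = 12.3/25.3 ≈ 0.486.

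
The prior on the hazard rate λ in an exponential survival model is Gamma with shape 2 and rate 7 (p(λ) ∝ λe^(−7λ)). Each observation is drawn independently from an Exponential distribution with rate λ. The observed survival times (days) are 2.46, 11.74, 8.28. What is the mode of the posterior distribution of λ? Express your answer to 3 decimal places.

λ̂_MAP = 0.136

The Exponential(rate=λ) likelihood is ∝ λ^n e^(−λΣtᵢ). Here n = 3 and Σtᵢ = 2.46 + 11.74 + 8.28 = 22.48.
Posterior ∝ λe^(−7λ) · λ^3e^(−22.48λ) = λ^4e^(−29.48λ), i.e. Gamma(5, 29.48).
Mode = (a−1)/b = 4/29.48 ≈ 0.136.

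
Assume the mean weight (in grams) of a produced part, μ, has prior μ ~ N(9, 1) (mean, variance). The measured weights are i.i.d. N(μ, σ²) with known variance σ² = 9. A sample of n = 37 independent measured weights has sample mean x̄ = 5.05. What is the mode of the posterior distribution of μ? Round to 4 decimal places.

μ̂_MAP = 5.8228

n = 37, x̄ = 5.05.
For a Normal prior and Normal likelihood with known variance, the posterior is Normal; its mode equals its mean, the precision-weighted average.
Prior precision 1/σ₀² = 1/1 = 1; data precision n/σ² = 37/9.
μ̂ = (1·9 + (37/9)·5.05) / (1 + 37/9) = (5357/180)/(46/9) = 5357/920 ≈ 5.8228.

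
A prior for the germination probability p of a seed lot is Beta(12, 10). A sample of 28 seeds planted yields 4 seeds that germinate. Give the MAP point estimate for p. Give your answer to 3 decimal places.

Prior: Beta(12, 10).
Data: 4 successes in 28 trials. The binomial likelihood contributes p^4(1−p)^24, so the posterior is Beta(12+4, 10+24) = Beta(16, 34).
For Beta(a, b) with a, b > 1 the mode is (a−1)/(a+b−2) = 15/48 ≈ 0.313.

p̂_MAP = 0.313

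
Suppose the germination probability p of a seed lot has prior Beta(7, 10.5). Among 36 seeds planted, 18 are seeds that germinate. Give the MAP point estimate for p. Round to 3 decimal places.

Prior: Beta(7, 10.5).
Data: 18 successes in 36 trials. The binomial likelihood contributes p^18(1−p)^18, so the posterior is Beta(7+18, 10.5+18) = Beta(25, 28.5).
For Beta(a, b) with a, b > 1 the mode is (a−1)/(a+b−2) = 24/51.5 ≈ 0.466.

p̂_MAP = 0.466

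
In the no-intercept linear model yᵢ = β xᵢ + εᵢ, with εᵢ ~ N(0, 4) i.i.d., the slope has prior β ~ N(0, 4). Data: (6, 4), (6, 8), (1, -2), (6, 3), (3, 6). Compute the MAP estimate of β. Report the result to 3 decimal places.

β̂_MAP = 0.891

log p(β | y) = −Σ(yᵢ − βxᵢ)²/(2·4) − β²/(2·4) + const.
Setting the derivative to zero: Σxᵢ(yᵢ − βxᵢ)/4 − β/4 = 0, so β = Σxᵢyᵢ / (Σxᵢ² + σ²/τ²).
Σxᵢyᵢ = 6·4 + 6·8 + 1·(-2) + 6·3 + 3·6 = 106; Σxᵢ² = 118; σ²/τ² = 1.
β̂_MAP = 106 / (118 + 1) = 106/119 ≈ 0.891.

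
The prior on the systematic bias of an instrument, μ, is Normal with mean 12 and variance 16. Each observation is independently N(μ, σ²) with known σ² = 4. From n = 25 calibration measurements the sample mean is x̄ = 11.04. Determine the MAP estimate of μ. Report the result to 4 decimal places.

n = 25, x̄ = 11.04.
For a Normal prior and Normal likelihood with known variance, the posterior is Normal; its mode equals its mean, the precision-weighted average.
Prior precision 1/σ₀² = 1/16 = 0.0625; data precision n/σ² = 25/4 = 6.25.
μ̂ = (0.0625·12 + 6.25·11.04) / (0.0625 + 6.25) = 69.75/6.3125 = 1116/101 ≈ 11.0495.

μ̂_MAP = 11.0495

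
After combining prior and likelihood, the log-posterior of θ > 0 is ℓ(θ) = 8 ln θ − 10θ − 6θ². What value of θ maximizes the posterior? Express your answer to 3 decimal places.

ℓ'(θ) = 8/θ − 10 − 12θ. Setting this to zero and multiplying by θ: 12θ² + 10θ − 8 = 0.
θ = (−10 + √(10² + 4·12·8)) / (2·12) = (−10 + √484) / 24 = (−10 + 22)/24 = 1/2.
ℓ''(θ) = −8/θ² − 12 < 0, confirming a maximum.

θ̂_MAP = 0.500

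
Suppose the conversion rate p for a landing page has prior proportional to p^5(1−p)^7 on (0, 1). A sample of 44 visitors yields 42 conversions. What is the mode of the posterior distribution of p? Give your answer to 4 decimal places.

p̂_MAP = 0.8393

The prior density ∝ p^5(1−p)^7 is the kernel of Beta(6, 8).
Data: 42 successes in 44 trials. The binomial likelihood contributes p^42(1−p)^2, so the posterior is Beta(6+42, 8+2) = Beta(48, 10).
For Beta(a, b) with a, b > 1 the mode is (a−1)/(a+b−2) = 47/56 ≈ 0.8393.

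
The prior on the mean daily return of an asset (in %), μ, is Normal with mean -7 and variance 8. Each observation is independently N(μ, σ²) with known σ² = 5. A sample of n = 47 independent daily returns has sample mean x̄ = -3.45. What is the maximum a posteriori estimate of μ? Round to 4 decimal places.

μ̂_MAP = -3.4966

n = 47, x̄ = -3.45.
For a Normal prior and Normal likelihood with known variance, the posterior is Normal; its mode equals its mean, the precision-weighted average.
Prior precision 1/σ₀² = 1/8 = 0.125; data precision n/σ² = 47/5 = 9.4.
μ̂ = (0.125·(-7) + 9.4·(-3.45)) / (0.125 + 9.4) = (-33.305)/9.525 = -6661/1905 ≈ -3.4966.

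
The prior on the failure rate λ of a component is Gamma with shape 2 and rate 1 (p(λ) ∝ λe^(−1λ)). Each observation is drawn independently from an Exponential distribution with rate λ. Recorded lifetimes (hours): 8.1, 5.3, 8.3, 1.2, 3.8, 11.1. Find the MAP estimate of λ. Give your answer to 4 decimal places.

The Exponential(rate=λ) likelihood is ∝ λ^n e^(−λΣtᵢ). Here n = 6 and Σtᵢ = 8.1 + 5.3 + 8.3 + 1.2 + 3.8 + 11.1 = 37.8.
Posterior ∝ λe^(−1λ) · λ^6e^(−37.8λ) = λ^7e^(−38.8λ), i.e. Gamma(8, 38.8).
Mode = (a−1)/b = 7/38.8 ≈ 0.1804.

λ̂_MAP = 0.1804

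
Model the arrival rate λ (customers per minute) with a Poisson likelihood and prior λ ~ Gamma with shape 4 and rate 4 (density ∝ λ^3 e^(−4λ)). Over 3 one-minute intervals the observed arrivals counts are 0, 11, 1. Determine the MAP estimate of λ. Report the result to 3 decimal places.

Σxᵢ = 0+11+1 = 12, with n = 3.
Posterior ∝ λ^3e^(−4λ) · λ^12e^(−3λ) = λ^15e^(−7λ), i.e. Gamma(shape=16, rate=7).
The mode of a Gamma(a, b) with a ≥ 1 (shape–rate) is (a−1)/b = 15/7 ≈ 2.143.

λ̂_MAP = 2.143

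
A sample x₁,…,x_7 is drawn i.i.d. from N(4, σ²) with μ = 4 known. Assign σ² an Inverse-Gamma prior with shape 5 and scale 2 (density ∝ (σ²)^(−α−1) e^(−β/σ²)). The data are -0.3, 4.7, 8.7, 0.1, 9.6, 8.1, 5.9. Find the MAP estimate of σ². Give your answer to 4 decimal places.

σ̂²_MAP = 5.8979

Sum of squared deviations about the known mean: SS = (-0.3−4)² + (4.7−4)² + (8.7−4)² + (0.1−4)² + (9.6−4)² + (8.1−4)² + (5.9−4)² = 108.06.
The Normal likelihood contributes (σ²)^(−n/2) exp(−SS/(2σ²)), so the posterior is Inverse-Gamma(α + n/2, β + SS/2) = Inverse-Gamma(8.5, 56.03).
The mode of Inverse-Gamma(a, b) is b/(a+1) = 56.03/9.5 ≈ 5.8979.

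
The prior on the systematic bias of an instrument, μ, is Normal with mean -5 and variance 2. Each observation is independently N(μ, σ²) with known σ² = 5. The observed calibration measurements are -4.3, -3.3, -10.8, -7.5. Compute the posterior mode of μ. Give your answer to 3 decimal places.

μ̂_MAP = -5.908

n = 4; x̄ = ((-4.3) + (-3.3) + (-10.8) + (-7.5))/4 = -25.9/4 = -6.475.
For a Normal prior and Normal likelihood with known variance, the posterior is Normal; its mode equals its mean, the precision-weighted average.
Prior precision 1/σ₀² = 1/2 = 0.5; data precision n/σ² = 4/5 = 0.8.
μ̂ = (0.5·(-5) + 0.8·(-6.475)) / (0.5 + 0.8) = (-7.68)/1.3 = -384/65 ≈ -5.908.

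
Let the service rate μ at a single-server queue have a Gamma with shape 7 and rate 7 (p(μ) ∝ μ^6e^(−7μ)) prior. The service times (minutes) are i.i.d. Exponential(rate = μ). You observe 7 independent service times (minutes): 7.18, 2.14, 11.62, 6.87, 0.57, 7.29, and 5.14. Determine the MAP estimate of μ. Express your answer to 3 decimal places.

The Exponential(rate=μ) likelihood is ∝ μ^n e^(−μΣtᵢ). Here n = 7 and Σtᵢ = 7.18 + 2.14 + 11.62 + 6.87 + 0.57 + 7.29 + 5.14 = 40.81.
Posterior ∝ μ^6e^(−7μ) · μ^7e^(−40.81μ) = μ^13e^(−47.81μ), i.e. Gamma(14, 47.81).
Mode = (a−1)/b = 13/47.81 ≈ 0.272.

μ̂_MAP = 0.272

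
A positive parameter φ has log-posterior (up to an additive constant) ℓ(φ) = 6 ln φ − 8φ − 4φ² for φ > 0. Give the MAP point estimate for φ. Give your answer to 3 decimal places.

ℓ'(φ) = 6/φ − 8 − 8φ. Setting this to zero and multiplying by φ: 8φ² + 8φ − 6 = 0.
φ = (−8 + √(8² + 4·8·6)) / (2·8) = (−8 + √256) / 16 = (−8 + 16)/16 = 1/2.
ℓ''(φ) = −6/φ² − 8 < 0, confirming a maximum.

φ̂_MAP = 0.500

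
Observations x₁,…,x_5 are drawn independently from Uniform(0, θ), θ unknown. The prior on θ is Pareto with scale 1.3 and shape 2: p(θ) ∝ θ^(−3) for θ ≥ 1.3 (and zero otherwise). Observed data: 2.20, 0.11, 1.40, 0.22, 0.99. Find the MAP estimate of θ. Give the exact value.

θ̂_MAP = 2.20

The Uniform(0, θ) likelihood is θ^(−n) for θ ≥ max(xᵢ), zero otherwise. Here max(xᵢ) = 2.20.
Posterior ∝ θ^(−3) · θ^(−5) = θ^(−8) on θ ≥ max(1.3, 2.20) = 2.20.
This density is strictly decreasing in θ, so the posterior mode lies at the lower boundary of the support.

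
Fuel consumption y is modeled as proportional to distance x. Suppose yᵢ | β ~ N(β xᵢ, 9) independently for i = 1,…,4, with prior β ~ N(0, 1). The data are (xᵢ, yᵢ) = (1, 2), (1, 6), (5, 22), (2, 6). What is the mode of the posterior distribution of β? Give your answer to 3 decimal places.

log p(β | y) = −Σ(yᵢ − βxᵢ)²/(2·9) − β²/(2·1) + const.
Setting the derivative to zero: Σxᵢ(yᵢ − βxᵢ)/9 − β/1 = 0, so β = Σxᵢyᵢ / (Σxᵢ² + σ²/τ²).
Σxᵢyᵢ = 1·2 + 1·6 + 5·22 + 2·6 = 130; Σxᵢ² = 31; σ²/τ² = 9.
β̂_MAP = 130 / (31 + 9) = 130/40 ≈ 3.250.

β̂_MAP = 3.250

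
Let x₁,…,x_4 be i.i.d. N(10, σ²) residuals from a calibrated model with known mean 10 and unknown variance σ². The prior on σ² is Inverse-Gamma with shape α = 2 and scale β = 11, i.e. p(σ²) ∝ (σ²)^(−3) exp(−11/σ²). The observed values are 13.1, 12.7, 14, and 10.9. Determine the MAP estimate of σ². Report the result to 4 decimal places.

Sum of squared deviations about the known mean: SS = (13.1−10)² + (12.7−10)² + (14−10)² + (10.9−10)² = 33.71.
The Normal likelihood contributes (σ²)^(−n/2) exp(−SS/(2σ²)), so the posterior is Inverse-Gamma(α + n/2, β + SS/2) = Inverse-Gamma(4, 27.855).
The mode of Inverse-Gamma(a, b) is b/(a+1) = 27.855/5 ≈ 5.5710.

σ̂²_MAP = 5.5710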